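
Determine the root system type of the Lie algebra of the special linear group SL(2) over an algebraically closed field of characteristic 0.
A1

This is sl(2), which has dimension 2^2 - 1 = 3 and rank 2 - 1 = 1 (a Cartan subalgebra is the diagonal traceless matrices). In the classification of classical Lie algebras, the special linear algebra sl(n+1) has type A_n; here n = 1, so the Dynkin diagram is a chain of 1 nodes with single edges (A_1). Hence the type is A_1.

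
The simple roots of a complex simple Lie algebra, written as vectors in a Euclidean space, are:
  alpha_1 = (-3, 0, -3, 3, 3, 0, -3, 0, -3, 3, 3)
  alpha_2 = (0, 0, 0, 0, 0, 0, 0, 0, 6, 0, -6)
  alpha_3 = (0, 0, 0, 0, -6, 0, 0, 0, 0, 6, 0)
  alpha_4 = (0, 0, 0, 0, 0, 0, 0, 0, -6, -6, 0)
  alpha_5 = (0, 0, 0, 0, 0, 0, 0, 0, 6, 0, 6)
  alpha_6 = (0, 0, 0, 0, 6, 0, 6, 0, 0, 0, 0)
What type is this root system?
Compute the Cartan integers a_ij = 2(alpha_i, alpha_j)/(alpha_j, alpha_j); the resulting 6x6 Cartan matrix is
[[2, -1, 0, 0, 0, 0], [-1, 2, 0, -1, 0, 0], [0, 0, 2, -1, 0, -1], [0, -1, -1, 2, -1, 0], [0, 0, 0, -1, 2, 0], [0, 0, -1, 0, 0, 2]].
All simple roots have the same length, so the diagram is simply laced. The associated Dynkin diagram is a chain of 5 nodes with one extra node attached to the third node from one end (E_6), so the type is E_6.

E_6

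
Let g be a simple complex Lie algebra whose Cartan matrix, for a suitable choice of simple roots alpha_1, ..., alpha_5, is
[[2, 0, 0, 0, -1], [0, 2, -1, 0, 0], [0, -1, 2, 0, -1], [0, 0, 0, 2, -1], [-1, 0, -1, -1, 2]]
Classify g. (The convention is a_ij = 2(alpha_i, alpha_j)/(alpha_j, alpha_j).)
The matrix has rank 5 with 2's on the diagonal. Reading the off-diagonal entries as Dynkin edges (a single edge where a_ij = a_ji = -1; a double or triple edge where a_ij * a_ji = 2 or 3), the diagram is a chain of 3 nodes with a fork of two nodes at one end (D_5). One simple-root ordering that puts it in standard form is (alpha_2, alpha_3, alpha_5, alpha_4, alpha_1). So the algebra is type D_5, i.e. so(10).

D5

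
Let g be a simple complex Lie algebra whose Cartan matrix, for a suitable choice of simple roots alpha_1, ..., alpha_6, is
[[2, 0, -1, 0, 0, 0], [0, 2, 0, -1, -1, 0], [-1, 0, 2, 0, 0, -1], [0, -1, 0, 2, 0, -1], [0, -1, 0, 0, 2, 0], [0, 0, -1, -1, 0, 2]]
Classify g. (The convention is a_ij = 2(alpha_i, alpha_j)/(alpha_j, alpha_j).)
The matrix has rank 6 with 2's on the diagonal. Reading the off-diagonal entries as Dynkin edges (a single edge where a_ij = a_ji = -1; a double or triple edge where a_ij * a_ji = 2 or 3), the diagram is a chain of 6 nodes with single edges (A_6). One simple-root ordering that puts it in standard form is (alpha_1, alpha_3, alpha_6, alpha_4, alpha_2, alpha_5). So the algebra is type A_6, i.e. sl(7).

A_6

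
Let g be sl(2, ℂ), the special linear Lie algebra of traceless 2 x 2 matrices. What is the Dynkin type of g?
A_1 (sl(2))

This is sl(2), which has dimension 2^2 - 1 = 3 and rank 2 - 1 = 1 (a Cartan subalgebra is the diagonal traceless matrices). In the classification of classical Lie algebras, the special linear algebra sl(n+1) has type A_n; here n = 1, so the Dynkin diagram is a chain of 1 nodes with single edges (A_1). Hence the type is A_1.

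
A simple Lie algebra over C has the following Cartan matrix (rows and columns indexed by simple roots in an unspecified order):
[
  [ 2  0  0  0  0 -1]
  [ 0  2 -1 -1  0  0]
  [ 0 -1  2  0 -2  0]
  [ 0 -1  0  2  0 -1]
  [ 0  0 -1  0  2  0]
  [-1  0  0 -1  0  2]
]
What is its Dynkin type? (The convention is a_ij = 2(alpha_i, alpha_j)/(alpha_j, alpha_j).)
The matrix has rank 6 with 2's on the diagonal. Reading the off-diagonal entries as Dynkin edges (a single edge where a_ij = a_ji = -1; a double or triple edge where a_ij * a_ji = 2 or 3), the diagram is a chain of 6 nodes with a double edge at one end; the terminal node there is the unique short simple root (B_6). One simple-root ordering that puts it in standard form is (alpha_1, alpha_6, alpha_4, alpha_2, alpha_3, alpha_5). So the algebra is type B_6, i.e. so(13).

B6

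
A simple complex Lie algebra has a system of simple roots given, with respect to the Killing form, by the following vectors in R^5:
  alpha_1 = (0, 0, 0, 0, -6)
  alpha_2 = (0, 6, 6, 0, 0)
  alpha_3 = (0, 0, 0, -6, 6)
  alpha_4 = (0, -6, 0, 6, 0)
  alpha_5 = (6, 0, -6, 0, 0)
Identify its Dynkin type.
B5

Compute the Cartan integers a_ij = 2(alpha_i, alpha_j)/(alpha_j, alpha_j); the resulting 5x5 Cartan matrix is
[[2, 0, -1, 0, 0], [0, 2, 0, -1, -1], [-2, 0, 2, -1, 0], [0, -1, -1, 2, 0], [0, -1, 0, 0, 2]].
The roots have two lengths (squared-length ratio 2:1); the short ones are alpha_{1}. The associated Dynkin diagram is a chain of 5 nodes with a double edge at one end; the terminal node there is the unique short simple root (B_5), so the type is B_5 (the algebra so(11)).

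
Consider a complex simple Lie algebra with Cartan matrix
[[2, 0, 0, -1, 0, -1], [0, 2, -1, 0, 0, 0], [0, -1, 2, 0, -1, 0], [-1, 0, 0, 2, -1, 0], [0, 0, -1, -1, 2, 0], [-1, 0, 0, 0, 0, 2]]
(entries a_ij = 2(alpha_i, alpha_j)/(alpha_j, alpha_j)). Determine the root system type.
A6

The matrix has rank 6 with 2's on the diagonal. Reading the off-diagonal entries as Dynkin edges (a single edge where a_ij = a_ji = -1; a double or triple edge where a_ij * a_ji = 2 or 3), the diagram is a chain of 6 nodes with single edges (A_6). One simple-root ordering that puts it in standard form is (alpha_6, alpha_1, alpha_4, alpha_5, alpha_3, alpha_2). So the algebra is type A_6, i.e. sl(7).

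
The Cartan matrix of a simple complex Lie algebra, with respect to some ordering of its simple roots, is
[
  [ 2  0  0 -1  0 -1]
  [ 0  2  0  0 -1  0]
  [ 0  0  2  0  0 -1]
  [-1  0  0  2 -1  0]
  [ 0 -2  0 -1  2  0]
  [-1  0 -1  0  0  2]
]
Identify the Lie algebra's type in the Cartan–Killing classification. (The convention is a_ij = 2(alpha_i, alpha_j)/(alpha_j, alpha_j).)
type B_6

The matrix has rank 6 with 2's on the diagonal. Reading the off-diagonal entries as Dynkin edges (a single edge where a_ij = a_ji = -1; a double or triple edge where a_ij * a_ji = 2 or 3), the diagram is a chain of 6 nodes with a double edge at one end; the terminal node there is the unique short simple root (B_6). One simple-root ordering that puts it in standard form is (alpha_3, alpha_6, alpha_1, alpha_4, alpha_5, alpha_2). So the algebra is type B_6, i.e. so(13).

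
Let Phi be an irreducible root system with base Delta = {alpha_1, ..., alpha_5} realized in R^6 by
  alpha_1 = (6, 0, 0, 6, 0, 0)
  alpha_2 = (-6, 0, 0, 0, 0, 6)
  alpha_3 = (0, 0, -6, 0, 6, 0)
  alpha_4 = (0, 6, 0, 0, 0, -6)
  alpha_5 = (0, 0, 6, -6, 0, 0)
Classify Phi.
A_5

Compute the Cartan integers a_ij = 2(alpha_i, alpha_j)/(alpha_j, alpha_j); the resulting 5x5 Cartan matrix is
[[2, -1, 0, 0, -1], [-1, 2, 0, -1, 0], [0, 0, 2, 0, -1], [0, -1, 0, 2, 0], [-1, 0, -1, 0, 2]].
All simple roots have the same length, so the diagram is simply laced. The associated Dynkin diagram is a chain of 5 nodes with single edges (A_5), so the type is A_5 (the algebra sl(6)).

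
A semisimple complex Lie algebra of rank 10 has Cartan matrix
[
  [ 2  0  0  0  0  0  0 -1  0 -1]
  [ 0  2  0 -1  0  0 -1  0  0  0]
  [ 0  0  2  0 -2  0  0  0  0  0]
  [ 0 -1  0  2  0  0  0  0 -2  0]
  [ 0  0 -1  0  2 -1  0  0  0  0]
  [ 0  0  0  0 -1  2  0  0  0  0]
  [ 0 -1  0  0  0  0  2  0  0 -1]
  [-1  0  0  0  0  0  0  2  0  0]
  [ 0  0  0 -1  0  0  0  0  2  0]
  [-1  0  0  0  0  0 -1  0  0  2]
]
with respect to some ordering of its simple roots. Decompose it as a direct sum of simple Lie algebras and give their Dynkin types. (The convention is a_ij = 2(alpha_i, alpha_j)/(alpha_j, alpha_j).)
The diagram associated to this matrix has two connected components: the simple roots {alpha_1, alpha_2, alpha_4, alpha_7, alpha_8, alpha_9, alpha_10} form a chain of 7 nodes with a double edge at one end; the terminal node there is the unique short simple root (B_7), and {alpha_3, alpha_5, alpha_6} form a chain of 3 nodes with a double edge at one end; the terminal node there is the unique long simple root (C_3). A semisimple Lie algebra decomposes uniquely as the direct sum of simple ideals, one per connected component of its Dynkin diagram, so g ≅ B_7 ⊕ C_3 (dimension 105 + 21 = 126).

type B_7 ⊕ type C_3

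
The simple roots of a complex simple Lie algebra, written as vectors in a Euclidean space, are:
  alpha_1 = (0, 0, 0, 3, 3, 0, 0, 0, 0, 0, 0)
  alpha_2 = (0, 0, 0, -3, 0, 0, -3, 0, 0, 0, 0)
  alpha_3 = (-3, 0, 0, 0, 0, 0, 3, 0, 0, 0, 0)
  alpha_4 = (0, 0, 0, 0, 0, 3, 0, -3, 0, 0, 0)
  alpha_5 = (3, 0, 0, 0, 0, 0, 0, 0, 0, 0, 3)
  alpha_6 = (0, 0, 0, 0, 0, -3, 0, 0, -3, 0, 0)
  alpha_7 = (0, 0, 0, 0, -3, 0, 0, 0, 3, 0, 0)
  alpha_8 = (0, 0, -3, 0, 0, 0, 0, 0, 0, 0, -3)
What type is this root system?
Compute the Cartan integers a_ij = 2(alpha_i, alpha_j)/(alpha_j, alpha_j); the resulting 8x8 Cartan matrix is
[[2, -1, 0, 0, 0, 0, -1, 0], [-1, 2, -1, 0, 0, 0, 0, 0], [0, -1, 2, 0, -1, 0, 0, 0], [0, 0, 0, 2, 0, -1, 0, 0], [0, 0, -1, 0, 2, 0, 0, -1], [0, 0, 0, -1, 0, 2, -1, 0], [-1, 0, 0, 0, 0, -1, 2, 0], [0, 0, 0, 0, -1, 0, 0, 2]].
All simple roots have the same length, so the diagram is simply laced. The associated Dynkin diagram is a chain of 8 nodes with single edges (A_8), so the type is A_8 (the algebra sl(9)).

A8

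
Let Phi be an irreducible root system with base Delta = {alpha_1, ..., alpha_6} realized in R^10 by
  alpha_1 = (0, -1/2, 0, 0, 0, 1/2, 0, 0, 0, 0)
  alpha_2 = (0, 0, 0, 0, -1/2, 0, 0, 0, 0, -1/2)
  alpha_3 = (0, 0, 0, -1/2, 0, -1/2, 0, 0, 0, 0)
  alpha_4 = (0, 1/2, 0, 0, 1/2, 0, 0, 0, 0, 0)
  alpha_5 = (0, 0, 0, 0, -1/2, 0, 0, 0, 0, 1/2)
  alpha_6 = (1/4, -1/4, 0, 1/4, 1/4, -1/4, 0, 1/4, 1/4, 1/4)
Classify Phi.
Compute the Cartan integers a_ij = 2(alpha_i, alpha_j)/(alpha_j, alpha_j); the resulting 6x6 Cartan matrix is
[[2, 0, -1, -1, 0, 0], [0, 2, 0, -1, 0, -1], [-1, 0, 2, 0, 0, 0], [-1, -1, 0, 2, -1, 0], [0, 0, 0, -1, 2, 0], [0, -1, 0, 0, 0, 2]].
All simple roots have the same length, so the diagram is simply laced. The associated Dynkin diagram is a chain of 5 nodes with one extra node attached to the third node from one end (E_6), so the type is E_6.

type E_6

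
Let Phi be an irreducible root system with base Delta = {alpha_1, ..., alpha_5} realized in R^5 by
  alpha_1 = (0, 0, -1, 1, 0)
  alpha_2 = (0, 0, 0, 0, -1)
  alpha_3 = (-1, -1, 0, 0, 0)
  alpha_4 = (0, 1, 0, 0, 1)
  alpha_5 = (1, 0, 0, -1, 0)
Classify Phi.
type B_5

Compute the Cartan integers a_ij = 2(alpha_i, alpha_j)/(alpha_j, alpha_j); the resulting 5x5 Cartan matrix is
[[2, 0, 0, 0, -1], [0, 2, 0, -1, 0], [0, 0, 2, -1, -1], [0, -2, -1, 2, 0], [-1, 0, -1, 0, 2]].
The roots have two lengths (squared-length ratio 2:1); the short ones are alpha_{2}. The associated Dynkin diagram is a chain of 5 nodes with a double edge at one end; the terminal node there is the unique short simple root (B_5), so the type is B_5 (the algebra so(11)).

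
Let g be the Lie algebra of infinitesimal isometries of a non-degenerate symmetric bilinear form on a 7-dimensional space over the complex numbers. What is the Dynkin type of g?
B3

This is so(7) with 7 odd, which has dimension 7(7-1)/2 = 21 and rank (7-1)/2 = 3. In the classification of classical Lie algebras, the orthogonal algebra so(2n+1) in an odd number of variables has type B_n; here n = 3, so the Dynkin diagram is a chain of 3 nodes with a double edge at one end; the terminal node there is the unique short simple root (B_3). Hence the type is B_3.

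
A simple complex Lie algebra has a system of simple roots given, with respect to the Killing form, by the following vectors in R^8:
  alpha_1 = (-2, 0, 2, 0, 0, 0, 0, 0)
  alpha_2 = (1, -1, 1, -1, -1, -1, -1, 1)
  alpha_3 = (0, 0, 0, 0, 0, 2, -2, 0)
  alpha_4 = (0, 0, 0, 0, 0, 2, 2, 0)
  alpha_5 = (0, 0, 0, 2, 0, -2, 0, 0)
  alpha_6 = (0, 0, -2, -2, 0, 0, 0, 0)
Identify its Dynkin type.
type E_6

Compute the Cartan integers a_ij = 2(alpha_i, alpha_j)/(alpha_j, alpha_j); the resulting 6x6 Cartan matrix is
[[2, 0, 0, 0, 0, -1], [0, 2, 0, -1, 0, 0], [0, 0, 2, 0, -1, 0], [0, -1, 0, 2, -1, 0], [0, 0, -1, -1, 2, -1], [-1, 0, 0, 0, -1, 2]].
All simple roots have the same length, so the diagram is simply laced. The associated Dynkin diagram is a chain of 5 nodes with one extra node attached to the third node from one end (E_6), so the type is E_6.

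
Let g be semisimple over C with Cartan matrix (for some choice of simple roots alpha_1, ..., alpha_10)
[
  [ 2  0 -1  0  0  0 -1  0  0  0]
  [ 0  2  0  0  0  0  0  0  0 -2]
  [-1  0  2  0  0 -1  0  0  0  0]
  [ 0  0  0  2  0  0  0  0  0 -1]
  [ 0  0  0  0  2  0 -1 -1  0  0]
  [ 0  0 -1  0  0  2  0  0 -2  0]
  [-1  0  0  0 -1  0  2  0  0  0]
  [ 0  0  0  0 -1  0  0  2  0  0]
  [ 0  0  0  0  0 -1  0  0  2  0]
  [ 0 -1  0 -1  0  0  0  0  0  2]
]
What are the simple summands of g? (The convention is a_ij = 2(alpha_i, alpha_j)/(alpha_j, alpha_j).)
B7 + C3

The diagram associated to this matrix has two connected components: the simple roots {alpha_1, alpha_3, alpha_5, alpha_6, alpha_7, alpha_8, alpha_9} form a chain of 7 nodes with a double edge at one end; the terminal node there is the unique short simple root (B_7), and {alpha_2, alpha_4, alpha_10} form a chain of 3 nodes with a double edge at one end; the terminal node there is the unique long simple root (C_3). A semisimple Lie algebra decomposes uniquely as the direct sum of simple ideals, one per connected component of its Dynkin diagram, so g ≅ B_7 ⊕ C_3 (dimension 105 + 21 = 126).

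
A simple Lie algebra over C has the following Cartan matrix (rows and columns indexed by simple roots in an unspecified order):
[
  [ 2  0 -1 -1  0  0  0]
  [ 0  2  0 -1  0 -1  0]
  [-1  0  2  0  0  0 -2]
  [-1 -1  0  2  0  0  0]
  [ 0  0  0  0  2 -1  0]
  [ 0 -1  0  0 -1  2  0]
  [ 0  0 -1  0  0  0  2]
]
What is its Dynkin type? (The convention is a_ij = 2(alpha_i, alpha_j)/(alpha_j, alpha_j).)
B_7 (so(15))

The matrix has rank 7 with 2's on the diagonal. Reading the off-diagonal entries as Dynkin edges (a single edge where a_ij = a_ji = -1; a double or triple edge where a_ij * a_ji = 2 or 3), the diagram is a chain of 7 nodes with a double edge at one end; the terminal node there is the unique short simple root (B_7). One simple-root ordering that puts it in standard form is (alpha_5, alpha_6, alpha_2, alpha_4, alpha_1, alpha_3, alpha_7). So the algebra is type B_7, i.e. so(15).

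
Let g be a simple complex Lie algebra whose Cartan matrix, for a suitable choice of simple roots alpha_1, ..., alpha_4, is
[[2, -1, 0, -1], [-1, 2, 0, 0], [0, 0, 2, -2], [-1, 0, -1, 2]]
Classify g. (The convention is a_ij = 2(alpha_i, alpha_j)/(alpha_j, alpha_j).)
type C_4

The matrix has rank 4 with 2's on the diagonal. Reading the off-diagonal entries as Dynkin edges (a single edge where a_ij = a_ji = -1; a double or triple edge where a_ij * a_ji = 2 or 3), the diagram is a chain of 4 nodes with a double edge at one end; the terminal node there is the unique long simple root (C_4). One simple-root ordering that puts it in standard form is (alpha_2, alpha_1, alpha_4, alpha_3). So the algebra is type C_4, i.e. sp(8).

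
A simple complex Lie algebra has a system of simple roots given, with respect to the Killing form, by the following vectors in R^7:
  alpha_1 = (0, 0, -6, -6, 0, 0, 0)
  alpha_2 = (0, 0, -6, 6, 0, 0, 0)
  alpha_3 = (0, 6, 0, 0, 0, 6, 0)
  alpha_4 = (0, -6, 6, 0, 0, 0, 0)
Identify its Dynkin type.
D4

Compute the Cartan integers a_ij = 2(alpha_i, alpha_j)/(alpha_j, alpha_j); the resulting 4x4 Cartan matrix is
[[2, 0, 0, -1], [0, 2, 0, -1], [0, 0, 2, -1], [-1, -1, -1, 2]].
All simple roots have the same length, so the diagram is simply laced. The associated Dynkin diagram is a chain of 2 nodes with a fork of two nodes at one end (D_4), so the type is D_4 (the algebra so(8)).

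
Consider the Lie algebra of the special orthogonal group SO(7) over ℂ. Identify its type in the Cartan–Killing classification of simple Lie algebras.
This is so(7) with 7 odd, which has dimension 7(7-1)/2 = 21 and rank (7-1)/2 = 3. In the classification of classical Lie algebras, the orthogonal algebra so(2n+1) in an odd number of variables has type B_n; here n = 3, so the Dynkin diagram is a chain of 3 nodes with a double edge at one end; the terminal node there is the unique short simple root (B_3). Hence the type is B_3.

B_3 (so(7))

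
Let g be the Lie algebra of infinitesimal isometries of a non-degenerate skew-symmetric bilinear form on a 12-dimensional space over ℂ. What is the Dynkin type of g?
C_6

This is sp(12), which has dimension 12(12+1)/2 = 78 and rank 12/2 = 6. In the classification of classical Lie algebras, the symplectic algebra sp(2n) has type C_n; here n = 6, so the Dynkin diagram is a chain of 6 nodes with a double edge at one end; the terminal node there is the unique long simple root (C_6). Hence the type is C_6.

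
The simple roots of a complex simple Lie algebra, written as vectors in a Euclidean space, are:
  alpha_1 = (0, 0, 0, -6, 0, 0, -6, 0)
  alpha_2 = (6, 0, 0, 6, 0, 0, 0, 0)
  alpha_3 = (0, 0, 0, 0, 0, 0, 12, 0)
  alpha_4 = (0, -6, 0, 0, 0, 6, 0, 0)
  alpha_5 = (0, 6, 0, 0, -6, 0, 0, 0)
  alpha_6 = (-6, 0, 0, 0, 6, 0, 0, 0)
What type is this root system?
C_6 (sp(12))

Compute the Cartan integers a_ij = 2(alpha_i, alpha_j)/(alpha_j, alpha_j); the resulting 6x6 Cartan matrix is
[[2, -1, -1, 0, 0, 0], [-1, 2, 0, 0, 0, -1], [-2, 0, 2, 0, 0, 0], [0, 0, 0, 2, -1, 0], [0, 0, 0, -1, 2, -1], [0, -1, 0, 0, -1, 2]].
The roots have two lengths (squared-length ratio 2:1); the short ones are alpha_{1,2,4,5,6}. The associated Dynkin diagram is a chain of 6 nodes with a double edge at one end; the terminal node there is the unique long simple root (C_6), so the type is C_6 (the algebra sp(12)).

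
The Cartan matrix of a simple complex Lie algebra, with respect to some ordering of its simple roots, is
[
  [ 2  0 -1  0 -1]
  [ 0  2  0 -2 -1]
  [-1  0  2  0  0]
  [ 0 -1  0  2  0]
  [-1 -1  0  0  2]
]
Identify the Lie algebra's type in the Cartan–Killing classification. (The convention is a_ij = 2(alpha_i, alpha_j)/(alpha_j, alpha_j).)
type B_5

The matrix has rank 5 with 2's on the diagonal. Reading the off-diagonal entries as Dynkin edges (a single edge where a_ij = a_ji = -1; a double or triple edge where a_ij * a_ji = 2 or 3), the diagram is a chain of 5 nodes with a double edge at one end; the terminal node there is the unique short simple root (B_5). One simple-root ordering that puts it in standard form is (alpha_3, alpha_1, alpha_5, alpha_2, alpha_4). So the algebra is type B_5, i.e. so(11).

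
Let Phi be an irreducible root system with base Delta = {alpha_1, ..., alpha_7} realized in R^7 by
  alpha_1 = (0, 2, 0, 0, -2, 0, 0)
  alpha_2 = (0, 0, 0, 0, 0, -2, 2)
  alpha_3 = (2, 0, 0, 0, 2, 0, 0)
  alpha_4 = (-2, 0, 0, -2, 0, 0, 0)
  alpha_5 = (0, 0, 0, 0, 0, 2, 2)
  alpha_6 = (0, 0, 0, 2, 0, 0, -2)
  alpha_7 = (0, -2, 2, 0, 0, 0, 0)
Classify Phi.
Compute the Cartan integers a_ij = 2(alpha_i, alpha_j)/(alpha_j, alpha_j); the resulting 7x7 Cartan matrix is
[[2, 0, -1, 0, 0, 0, -1], [0, 2, 0, 0, 0, -1, 0], [-1, 0, 2, -1, 0, 0, 0], [0, 0, -1, 2, 0, -1, 0], [0, 0, 0, 0, 2, -1, 0], [0, -1, 0, -1, -1, 2, 0], [-1, 0, 0, 0, 0, 0, 2]].
All simple roots have the same length, so the diagram is simply laced. The associated Dynkin diagram is a chain of 5 nodes with a fork of two nodes at one end (D_7), so the type is D_7 (the algebra so(14)).

D_7 (so(14))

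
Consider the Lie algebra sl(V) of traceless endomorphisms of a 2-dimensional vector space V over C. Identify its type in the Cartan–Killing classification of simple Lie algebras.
This is sl(2), which has dimension 2^2 - 1 = 3 and rank 2 - 1 = 1 (a Cartan subalgebra is the diagonal traceless matrices). In the classification of classical Lie algebras, the special linear algebra sl(n+1) has type A_n; here n = 1, so the Dynkin diagram is a chain of 1 nodes with single edges (A_1). Hence the type is A_1.

A_1 (sl(2))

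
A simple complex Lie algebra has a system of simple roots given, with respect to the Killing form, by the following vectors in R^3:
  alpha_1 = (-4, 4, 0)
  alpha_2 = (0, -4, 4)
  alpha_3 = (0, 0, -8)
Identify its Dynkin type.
Compute the Cartan integers a_ij = 2(alpha_i, alpha_j)/(alpha_j, alpha_j); the resulting 3x3 Cartan matrix is
[[2, -1, 0], [-1, 2, -1], [0, -2, 2]].
The roots have two lengths (squared-length ratio 2:1); the short ones are alpha_{1,2}. The associated Dynkin diagram is a chain of 3 nodes with a double edge at one end; the terminal node there is the unique long simple root (C_3), so the type is C_3 (the algebra sp(6)).

type C_3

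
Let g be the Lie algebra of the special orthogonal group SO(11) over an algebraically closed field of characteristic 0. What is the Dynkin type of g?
This is so(11) with 11 odd, which has dimension 11(11-1)/2 = 55 and rank (11-1)/2 = 5. In the classification of classical Lie algebras, the orthogonal algebra so(2n+1) in an odd number of variables has type B_n; here n = 5, so the Dynkin diagram is a chain of 5 nodes with a double edge at one end; the terminal node there is the unique short simple root (B_5). Hence the type is B_5.

B_5 (so(11))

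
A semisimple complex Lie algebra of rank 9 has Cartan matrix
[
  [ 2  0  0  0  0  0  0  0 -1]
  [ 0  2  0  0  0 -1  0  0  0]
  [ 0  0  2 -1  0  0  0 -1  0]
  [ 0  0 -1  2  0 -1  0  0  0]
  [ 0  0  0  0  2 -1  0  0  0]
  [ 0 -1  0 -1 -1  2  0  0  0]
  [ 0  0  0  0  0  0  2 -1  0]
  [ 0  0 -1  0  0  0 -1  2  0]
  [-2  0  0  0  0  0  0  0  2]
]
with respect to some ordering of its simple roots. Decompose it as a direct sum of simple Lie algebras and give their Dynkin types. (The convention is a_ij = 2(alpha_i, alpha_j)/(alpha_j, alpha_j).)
The diagram associated to this matrix has two connected components: the simple roots {alpha_1, alpha_9} form a chain of 2 nodes with a double edge at one end; the terminal node there is the unique short simple root (B_2), and {alpha_2, alpha_3, alpha_4, alpha_5, alpha_6, alpha_7, alpha_8} form a chain of 5 nodes with a fork of two nodes at one end (D_7). A semisimple Lie algebra decomposes uniquely as the direct sum of simple ideals, one per connected component of its Dynkin diagram, so g ≅ B_2 ⊕ D_7 (dimension 10 + 91 = 101).

B_2 + D_7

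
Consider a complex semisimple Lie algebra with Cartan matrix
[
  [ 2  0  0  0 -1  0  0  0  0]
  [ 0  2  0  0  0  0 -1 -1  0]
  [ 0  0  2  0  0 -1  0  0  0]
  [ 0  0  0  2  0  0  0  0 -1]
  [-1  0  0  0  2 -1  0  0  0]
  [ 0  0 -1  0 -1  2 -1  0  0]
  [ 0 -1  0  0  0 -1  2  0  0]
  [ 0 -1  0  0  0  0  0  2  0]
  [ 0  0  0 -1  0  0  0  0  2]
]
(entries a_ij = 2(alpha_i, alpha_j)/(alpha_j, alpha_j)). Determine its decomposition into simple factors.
The diagram associated to this matrix has two connected components: the simple roots {alpha_4, alpha_9} form a chain of 2 nodes with single edges (A_2), and {alpha_1, alpha_2, alpha_3, alpha_5, alpha_6, alpha_7, alpha_8} form a chain of 6 nodes with one extra node attached to the third node from one end (E_7). A semisimple Lie algebra decomposes uniquely as the direct sum of simple ideals, one per connected component of its Dynkin diagram, so g ≅ A_2 ⊕ E_7 (dimension 8 + 133 = 141).

A2 + E7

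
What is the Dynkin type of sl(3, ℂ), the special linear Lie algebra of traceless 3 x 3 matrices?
A2

This is sl(3), which has dimension 3^2 - 1 = 8 and rank 3 - 1 = 2 (a Cartan subalgebra is the diagonal traceless matrices). In the classification of classical Lie algebras, the special linear algebra sl(n+1) has type A_n; here n = 2, so the Dynkin diagram is a chain of 2 nodes with single edges (A_2). Hence the type is A_2.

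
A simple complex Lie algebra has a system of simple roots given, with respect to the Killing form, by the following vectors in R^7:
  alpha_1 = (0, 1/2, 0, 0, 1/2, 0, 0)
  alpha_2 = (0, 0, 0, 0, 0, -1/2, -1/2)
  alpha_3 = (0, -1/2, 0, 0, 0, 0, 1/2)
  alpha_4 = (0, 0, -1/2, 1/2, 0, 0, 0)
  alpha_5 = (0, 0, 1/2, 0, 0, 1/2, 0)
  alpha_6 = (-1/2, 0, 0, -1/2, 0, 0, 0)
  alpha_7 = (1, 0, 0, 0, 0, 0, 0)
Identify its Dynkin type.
Compute the Cartan integers a_ij = 2(alpha_i, alpha_j)/(alpha_j, alpha_j); the resulting 7x7 Cartan matrix is
[[2, 0, -1, 0, 0, 0, 0], [0, 2, -1, 0, -1, 0, 0], [-1, -1, 2, 0, 0, 0, 0], [0, 0, 0, 2, -1, -1, 0], [0, -1, 0, -1, 2, 0, 0], [0, 0, 0, -1, 0, 2, -1], [0, 0, 0, 0, 0, -2, 2]].
The roots have two lengths (squared-length ratio 2:1); the short ones are alpha_{1,2,3,4,5,6}. The associated Dynkin diagram is a chain of 7 nodes with a double edge at one end; the terminal node there is the unique long simple root (C_7), so the type is C_7 (the algebra sp(14)).

type C_7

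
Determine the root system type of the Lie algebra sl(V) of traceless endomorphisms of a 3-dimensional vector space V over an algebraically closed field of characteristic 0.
This is sl(3), which has dimension 3^2 - 1 = 8 and rank 3 - 1 = 2 (a Cartan subalgebra is the diagonal traceless matrices). In the classification of classical Lie algebras, the special linear algebra sl(n+1) has type A_n; here n = 2, so the Dynkin diagram is a chain of 2 nodes with single edges (A_2). Hence the type is A_2.

type A_2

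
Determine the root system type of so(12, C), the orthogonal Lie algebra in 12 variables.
This is so(12) with 12 even, which has dimension 12(12-1)/2 = 66 and rank 12/2 = 6. In the classification of classical Lie algebras, the orthogonal algebra so(2n) in an even number of variables has type D_n; here n = 6, so the Dynkin diagram is a chain of 4 nodes with a fork of two nodes at one end (D_6). Hence the type is D_6.

D6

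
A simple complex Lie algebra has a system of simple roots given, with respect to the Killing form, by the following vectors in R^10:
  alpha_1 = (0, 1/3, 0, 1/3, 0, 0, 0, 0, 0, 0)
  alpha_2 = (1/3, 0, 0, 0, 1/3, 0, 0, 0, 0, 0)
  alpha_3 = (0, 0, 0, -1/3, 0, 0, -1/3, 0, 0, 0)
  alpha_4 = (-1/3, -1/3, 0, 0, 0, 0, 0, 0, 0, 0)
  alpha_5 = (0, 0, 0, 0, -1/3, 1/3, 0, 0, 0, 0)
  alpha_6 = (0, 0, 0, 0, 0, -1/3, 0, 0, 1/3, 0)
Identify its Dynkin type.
type A_6

Compute the Cartan integers a_ij = 2(alpha_i, alpha_j)/(alpha_j, alpha_j); the resulting 6x6 Cartan matrix is
[[2, 0, -1, -1, 0, 0], [0, 2, 0, -1, -1, 0], [-1, 0, 2, 0, 0, 0], [-1, -1, 0, 2, 0, 0], [0, -1, 0, 0, 2, -1], [0, 0, 0, 0, -1, 2]].
All simple roots have the same length, so the diagram is simply laced. The associated Dynkin diagram is a chain of 6 nodes with single edges (A_6), so the type is A_6 (the algebra sl(7)).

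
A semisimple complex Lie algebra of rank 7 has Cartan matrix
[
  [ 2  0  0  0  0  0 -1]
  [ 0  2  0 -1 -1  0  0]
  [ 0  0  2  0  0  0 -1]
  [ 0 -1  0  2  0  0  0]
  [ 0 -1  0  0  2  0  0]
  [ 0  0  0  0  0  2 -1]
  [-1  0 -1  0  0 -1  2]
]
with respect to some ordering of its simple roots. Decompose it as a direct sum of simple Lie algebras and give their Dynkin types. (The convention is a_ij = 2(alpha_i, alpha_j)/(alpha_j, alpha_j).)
The diagram associated to this matrix has two connected components: the simple roots {alpha_2, alpha_4, alpha_5} form a chain of 3 nodes with single edges (A_3), and {alpha_1, alpha_3, alpha_6, alpha_7} form a chain of 2 nodes with a fork of two nodes at one end (D_4). A semisimple Lie algebra decomposes uniquely as the direct sum of simple ideals, one per connected component of its Dynkin diagram, so g ≅ A_3 ⊕ D_4 (dimension 15 + 28 = 43).

A_3 (sl(4)) + D_4 (so(8))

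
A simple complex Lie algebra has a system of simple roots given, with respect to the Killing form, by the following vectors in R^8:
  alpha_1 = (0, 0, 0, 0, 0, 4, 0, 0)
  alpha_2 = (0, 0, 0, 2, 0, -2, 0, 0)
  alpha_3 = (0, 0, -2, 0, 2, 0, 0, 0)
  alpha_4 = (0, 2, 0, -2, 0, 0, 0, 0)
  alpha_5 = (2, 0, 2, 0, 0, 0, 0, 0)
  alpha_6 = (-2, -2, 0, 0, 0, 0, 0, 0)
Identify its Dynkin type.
Compute the Cartan integers a_ij = 2(alpha_i, alpha_j)/(alpha_j, alpha_j); the resulting 6x6 Cartan matrix is
[[2, -2, 0, 0, 0, 0], [-1, 2, 0, -1, 0, 0], [0, 0, 2, 0, -1, 0], [0, -1, 0, 2, 0, -1], [0, 0, -1, 0, 2, -1], [0, 0, 0, -1, -1, 2]].
The roots have two lengths (squared-length ratio 2:1); the short ones are alpha_{2,3,4,5,6}. The associated Dynkin diagram is a chain of 6 nodes with a double edge at one end; the terminal node there is the unique long simple root (C_6), so the type is C_6 (the algebra sp(12)).

C_6 (sp(12))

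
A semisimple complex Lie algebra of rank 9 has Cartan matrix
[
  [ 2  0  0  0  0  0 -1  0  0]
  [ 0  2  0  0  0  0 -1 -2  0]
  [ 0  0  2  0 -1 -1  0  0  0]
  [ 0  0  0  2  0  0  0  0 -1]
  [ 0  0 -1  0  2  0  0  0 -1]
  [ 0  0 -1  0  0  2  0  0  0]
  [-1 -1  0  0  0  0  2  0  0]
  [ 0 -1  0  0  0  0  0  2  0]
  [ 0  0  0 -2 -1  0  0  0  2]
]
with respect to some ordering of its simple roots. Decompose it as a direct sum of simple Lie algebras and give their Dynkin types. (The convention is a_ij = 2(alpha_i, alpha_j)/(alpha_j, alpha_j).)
The diagram associated to this matrix has two connected components: the simple roots {alpha_1, alpha_2, alpha_7, alpha_8} form a chain of 4 nodes with a double edge at one end; the terminal node there is the unique short simple root (B_4), and {alpha_3, alpha_4, alpha_5, alpha_6, alpha_9} form a chain of 5 nodes with a double edge at one end; the terminal node there is the unique short simple root (B_5). A semisimple Lie algebra decomposes uniquely as the direct sum of simple ideals, one per connected component of its Dynkin diagram, so g ≅ B_4 ⊕ B_5 (dimension 36 + 55 = 91).

B_4 (so(9)) + B_5 (so(11))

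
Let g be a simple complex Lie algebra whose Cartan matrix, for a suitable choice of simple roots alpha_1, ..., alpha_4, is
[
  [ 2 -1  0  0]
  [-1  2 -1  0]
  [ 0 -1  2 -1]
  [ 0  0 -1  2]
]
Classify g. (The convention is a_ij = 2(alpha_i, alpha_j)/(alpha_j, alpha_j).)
A_4

The matrix has rank 4 with 2's on the diagonal. Reading the off-diagonal entries as Dynkin edges (a single edge where a_ij = a_ji = -1; a double or triple edge where a_ij * a_ji = 2 or 3), the diagram is a chain of 4 nodes with single edges (A_4). One simple-root ordering that puts it in standard form is (alpha_4, alpha_3, alpha_2, alpha_1). So the algebra is type A_4, i.e. sl(5).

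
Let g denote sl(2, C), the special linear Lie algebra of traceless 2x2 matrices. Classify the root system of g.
This is sl(2), which has dimension 2^2 - 1 = 3 and rank 2 - 1 = 1 (a Cartan subalgebra is the diagonal traceless matrices). In the classification of classical Lie algebras, the special linear algebra sl(n+1) has type A_n; here n = 1, so the Dynkin diagram is a chain of 1 nodes with single edges (A_1). Hence the type is A_1.

type A_1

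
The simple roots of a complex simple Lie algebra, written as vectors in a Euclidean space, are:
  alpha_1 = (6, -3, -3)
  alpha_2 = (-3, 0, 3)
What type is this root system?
Compute the Cartan integers a_ij = 2(alpha_i, alpha_j)/(alpha_j, alpha_j); the resulting 2x2 Cartan matrix is
[[2, -3], [-1, 2]].
The roots have two lengths (squared-length ratio 3:1); the short ones are alpha_{2}. The associated Dynkin diagram is two nodes joined by a triple edge (G_2), so the type is G_2.

G_2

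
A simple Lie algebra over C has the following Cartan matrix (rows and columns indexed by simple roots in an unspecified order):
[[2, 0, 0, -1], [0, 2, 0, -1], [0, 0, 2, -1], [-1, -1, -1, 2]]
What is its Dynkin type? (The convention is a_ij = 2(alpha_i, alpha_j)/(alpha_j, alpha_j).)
The matrix has rank 4 with 2's on the diagonal. Reading the off-diagonal entries as Dynkin edges (a single edge where a_ij = a_ji = -1; a double or triple edge where a_ij * a_ji = 2 or 3), the diagram is a chain of 2 nodes with a fork of two nodes at one end (D_4). One simple-root ordering that puts it in standard form is (alpha_2, alpha_4, alpha_3, alpha_1). So the algebra is type D_4, i.e. so(8).

D_4 (so(8))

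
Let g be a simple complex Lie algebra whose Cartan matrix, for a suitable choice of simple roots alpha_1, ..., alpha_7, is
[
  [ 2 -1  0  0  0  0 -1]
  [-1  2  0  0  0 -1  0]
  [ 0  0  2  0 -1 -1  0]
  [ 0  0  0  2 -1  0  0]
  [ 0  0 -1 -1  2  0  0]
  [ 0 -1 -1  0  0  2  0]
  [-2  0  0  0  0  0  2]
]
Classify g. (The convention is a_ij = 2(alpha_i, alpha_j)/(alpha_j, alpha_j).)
C7

The matrix has rank 7 with 2's on the diagonal. Reading the off-diagonal entries as Dynkin edges (a single edge where a_ij = a_ji = -1; a double or triple edge where a_ij * a_ji = 2 or 3), the diagram is a chain of 7 nodes with a double edge at one end; the terminal node there is the unique long simple root (C_7). One simple-root ordering that puts it in standard form is (alpha_4, alpha_5, alpha_3, alpha_6, alpha_2, alpha_1, alpha_7). So the algebra is type C_7, i.e. sp(14).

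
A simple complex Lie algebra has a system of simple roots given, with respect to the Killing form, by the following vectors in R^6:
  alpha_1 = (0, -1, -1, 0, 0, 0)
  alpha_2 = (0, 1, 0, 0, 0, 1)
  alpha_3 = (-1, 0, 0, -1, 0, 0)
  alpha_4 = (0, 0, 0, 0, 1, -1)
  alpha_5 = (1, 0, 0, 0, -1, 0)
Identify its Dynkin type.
Compute the Cartan integers a_ij = 2(alpha_i, alpha_j)/(alpha_j, alpha_j); the resulting 5x5 Cartan matrix is
[[2, -1, 0, 0, 0], [-1, 2, 0, -1, 0], [0, 0, 2, 0, -1], [0, -1, 0, 2, -1], [0, 0, -1, -1, 2]].
All simple roots have the same length, so the diagram is simply laced. The associated Dynkin diagram is a chain of 5 nodes with single edges (A_5), so the type is A_5 (the algebra sl(6)).

A_5 (sl(6))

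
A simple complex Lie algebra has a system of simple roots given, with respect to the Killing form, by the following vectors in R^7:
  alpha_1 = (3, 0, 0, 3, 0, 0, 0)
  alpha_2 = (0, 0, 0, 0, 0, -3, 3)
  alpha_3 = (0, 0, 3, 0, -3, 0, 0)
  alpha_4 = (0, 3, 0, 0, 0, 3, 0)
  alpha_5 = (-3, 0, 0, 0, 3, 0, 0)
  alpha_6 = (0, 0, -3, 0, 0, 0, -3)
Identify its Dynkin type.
A_6

Compute the Cartan integers a_ij = 2(alpha_i, alpha_j)/(alpha_j, alpha_j); the resulting 6x6 Cartan matrix is
[[2, 0, 0, 0, -1, 0], [0, 2, 0, -1, 0, -1], [0, 0, 2, 0, -1, -1], [0, -1, 0, 2, 0, 0], [-1, 0, -1, 0, 2, 0], [0, -1, -1, 0, 0, 2]].
All simple roots have the same length, so the diagram is simply laced. The associated Dynkin diagram is a chain of 6 nodes with single edges (A_6), so the type is A_6 (the algebra sl(7)).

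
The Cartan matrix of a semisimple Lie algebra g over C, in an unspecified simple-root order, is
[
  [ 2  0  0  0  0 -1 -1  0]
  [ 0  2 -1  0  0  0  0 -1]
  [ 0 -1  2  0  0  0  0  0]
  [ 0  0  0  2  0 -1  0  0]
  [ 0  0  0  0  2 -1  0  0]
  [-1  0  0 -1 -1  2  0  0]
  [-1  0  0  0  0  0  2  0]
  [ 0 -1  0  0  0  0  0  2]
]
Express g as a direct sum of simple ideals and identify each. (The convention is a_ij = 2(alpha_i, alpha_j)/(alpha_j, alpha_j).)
type A_3 ⊕ type D_5

The diagram associated to this matrix has two connected components: the simple roots {alpha_2, alpha_3, alpha_8} form a chain of 3 nodes with single edges (A_3), and {alpha_1, alpha_4, alpha_5, alpha_6, alpha_7} form a chain of 3 nodes with a fork of two nodes at one end (D_5). A semisimple Lie algebra decomposes uniquely as the direct sum of simple ideals, one per connected component of its Dynkin diagram, so g ≅ A_3 ⊕ D_5 (dimension 15 + 45 = 60).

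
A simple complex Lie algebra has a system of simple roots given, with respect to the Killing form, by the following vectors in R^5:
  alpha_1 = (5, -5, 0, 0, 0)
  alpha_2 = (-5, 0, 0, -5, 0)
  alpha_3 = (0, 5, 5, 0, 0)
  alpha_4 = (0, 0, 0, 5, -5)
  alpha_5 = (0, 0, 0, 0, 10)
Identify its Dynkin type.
Compute the Cartan integers a_ij = 2(alpha_i, alpha_j)/(alpha_j, alpha_j); the resulting 5x5 Cartan matrix is
[[2, -1, -1, 0, 0], [-1, 2, 0, -1, 0], [-1, 0, 2, 0, 0], [0, -1, 0, 2, -1], [0, 0, 0, -2, 2]].
The roots have two lengths (squared-length ratio 2:1); the short ones are alpha_{1,2,3,4}. The associated Dynkin diagram is a chain of 5 nodes with a double edge at one end; the terminal node there is the unique long simple root (C_5), so the type is C_5 (the algebra sp(10)).

C_5 (sp(10))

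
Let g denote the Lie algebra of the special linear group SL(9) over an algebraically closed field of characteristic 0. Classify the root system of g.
This is sl(9), which has dimension 9^2 - 1 = 80 and rank 9 - 1 = 8 (a Cartan subalgebra is the diagonal traceless matrices). In the classification of classical Lie algebras, the special linear algebra sl(n+1) has type A_n; here n = 8, so the Dynkin diagram is a chain of 8 nodes with single edges (A_8). Hence the type is A_8.

type A_8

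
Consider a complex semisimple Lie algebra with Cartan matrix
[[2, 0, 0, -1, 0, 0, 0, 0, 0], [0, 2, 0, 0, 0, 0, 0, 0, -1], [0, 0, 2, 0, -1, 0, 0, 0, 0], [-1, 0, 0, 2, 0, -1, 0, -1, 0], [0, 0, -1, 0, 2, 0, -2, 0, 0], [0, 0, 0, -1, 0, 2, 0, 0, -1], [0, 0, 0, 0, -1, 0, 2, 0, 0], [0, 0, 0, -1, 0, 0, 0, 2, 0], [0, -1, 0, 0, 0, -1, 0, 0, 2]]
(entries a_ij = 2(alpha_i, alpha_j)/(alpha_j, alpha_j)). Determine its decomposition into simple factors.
The diagram associated to this matrix has two connected components: the simple roots {alpha_3, alpha_5, alpha_7} form a chain of 3 nodes with a double edge at one end; the terminal node there is the unique short simple root (B_3), and {alpha_1, alpha_2, alpha_4, alpha_6, alpha_8, alpha_9} form a chain of 4 nodes with a fork of two nodes at one end (D_6). A semisimple Lie algebra decomposes uniquely as the direct sum of simple ideals, one per connected component of its Dynkin diagram, so g ≅ B_3 ⊕ D_6 (dimension 21 + 66 = 87).

B3 + D6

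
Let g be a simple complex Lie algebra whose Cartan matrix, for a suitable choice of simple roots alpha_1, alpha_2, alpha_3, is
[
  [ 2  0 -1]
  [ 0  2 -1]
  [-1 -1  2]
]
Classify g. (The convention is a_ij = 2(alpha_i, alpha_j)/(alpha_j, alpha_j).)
A_3

The matrix has rank 3 with 2's on the diagonal. Reading the off-diagonal entries as Dynkin edges (a single edge where a_ij = a_ji = -1; a double or triple edge where a_ij * a_ji = 2 or 3), the diagram is a chain of 3 nodes with single edges (A_3). One simple-root ordering that puts it in standard form is (alpha_2, alpha_3, alpha_1). So the algebra is type A_3, i.e. sl(4).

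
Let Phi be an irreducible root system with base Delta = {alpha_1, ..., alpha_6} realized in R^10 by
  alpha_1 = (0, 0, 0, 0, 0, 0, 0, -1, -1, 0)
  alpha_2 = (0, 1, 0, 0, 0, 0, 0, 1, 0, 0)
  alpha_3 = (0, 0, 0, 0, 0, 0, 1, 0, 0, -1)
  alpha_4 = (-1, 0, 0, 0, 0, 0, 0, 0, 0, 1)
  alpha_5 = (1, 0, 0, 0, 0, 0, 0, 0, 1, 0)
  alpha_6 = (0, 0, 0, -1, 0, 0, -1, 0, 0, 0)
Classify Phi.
Compute the Cartan integers a_ij = 2(alpha_i, alpha_j)/(alpha_j, alpha_j); the resulting 6x6 Cartan matrix is
[[2, -1, 0, 0, -1, 0], [-1, 2, 0, 0, 0, 0], [0, 0, 2, -1, 0, -1], [0, 0, -1, 2, -1, 0], [-1, 0, 0, -1, 2, 0], [0, 0, -1, 0, 0, 2]].
All simple roots have the same length, so the diagram is simply laced. The associated Dynkin diagram is a chain of 6 nodes with single edges (A_6), so the type is A_6 (the algebra sl(7)).

type A_6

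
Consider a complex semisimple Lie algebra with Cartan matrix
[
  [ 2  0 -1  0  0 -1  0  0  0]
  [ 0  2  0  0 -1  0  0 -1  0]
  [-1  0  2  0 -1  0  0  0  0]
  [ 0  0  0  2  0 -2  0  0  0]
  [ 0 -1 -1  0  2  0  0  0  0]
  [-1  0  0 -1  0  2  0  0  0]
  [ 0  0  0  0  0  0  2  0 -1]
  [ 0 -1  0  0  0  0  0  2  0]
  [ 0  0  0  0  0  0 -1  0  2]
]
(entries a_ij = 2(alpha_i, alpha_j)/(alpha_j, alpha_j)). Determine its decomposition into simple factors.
The diagram associated to this matrix has two connected components: the simple roots {alpha_7, alpha_9} form a chain of 2 nodes with single edges (A_2), and {alpha_1, alpha_2, alpha_3, alpha_4, alpha_5, alpha_6, alpha_8} form a chain of 7 nodes with a double edge at one end; the terminal node there is the unique long simple root (C_7). A semisimple Lie algebra decomposes uniquely as the direct sum of simple ideals, one per connected component of its Dynkin diagram, so g ≅ A_2 ⊕ C_7 (dimension 8 + 105 = 113).

type A_2 + type C_7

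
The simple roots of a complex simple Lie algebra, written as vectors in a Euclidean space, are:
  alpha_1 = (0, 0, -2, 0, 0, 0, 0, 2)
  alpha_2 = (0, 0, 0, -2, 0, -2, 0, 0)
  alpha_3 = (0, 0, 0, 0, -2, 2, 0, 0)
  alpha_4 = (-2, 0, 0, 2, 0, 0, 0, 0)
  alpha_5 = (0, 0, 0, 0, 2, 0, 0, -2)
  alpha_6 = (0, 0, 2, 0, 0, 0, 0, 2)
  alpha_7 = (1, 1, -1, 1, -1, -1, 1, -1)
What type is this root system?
Compute the Cartan integers a_ij = 2(alpha_i, alpha_j)/(alpha_j, alpha_j); the resulting 7x7 Cartan matrix is
[[2, 0, 0, 0, -1, 0, 0], [0, 2, -1, -1, 0, 0, 0], [0, -1, 2, 0, -1, 0, 0], [0, -1, 0, 2, 0, 0, 0], [-1, 0, -1, 0, 2, -1, 0], [0, 0, 0, 0, -1, 2, -1], [0, 0, 0, 0, 0, -1, 2]].
All simple roots have the same length, so the diagram is simply laced. The associated Dynkin diagram is a chain of 6 nodes with one extra node attached to the third node from one end (E_7), so the type is E_7.

E_7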